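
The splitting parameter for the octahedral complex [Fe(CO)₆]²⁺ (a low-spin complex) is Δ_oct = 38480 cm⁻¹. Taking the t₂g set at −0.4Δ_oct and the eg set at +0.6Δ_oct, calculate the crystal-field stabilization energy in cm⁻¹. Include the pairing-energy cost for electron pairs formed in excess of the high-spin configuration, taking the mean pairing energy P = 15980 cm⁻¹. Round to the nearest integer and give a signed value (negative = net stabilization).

CO is neutral, so the +2 overall charge sits on Fe: oxidation state +2.
Fe sits in group 8; removing 2 electrons leaves Fe²⁺ with 8 − 2 = 6 d electrons.
The d⁶ electrons fill as t₂g⁶ eg⁰.
CFSE(orbital) = 6×(-0.4Δ_oct) + 0×(0.6Δ_oct) = -2.4Δ_oct; with Δ_oct = 38480 cm⁻¹ that is -92352 cm⁻¹.
Pairing penalty: 3 pairs vs 1 in the high-spin reference → 2 extra × P = 31960 cm⁻¹.
Overall CFSE = -92352 + 31960 = -60392 cm⁻¹.

-60392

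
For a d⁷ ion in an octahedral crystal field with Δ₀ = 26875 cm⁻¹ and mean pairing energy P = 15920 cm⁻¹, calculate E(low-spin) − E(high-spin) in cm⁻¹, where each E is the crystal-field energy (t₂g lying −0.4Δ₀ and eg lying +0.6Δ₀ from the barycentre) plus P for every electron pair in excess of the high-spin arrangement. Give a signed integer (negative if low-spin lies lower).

-10955

High-spin d⁷ fills as t₂g⁵ eg² with CFSE 5(−0.4) + 2(+0.6) = -0.8Δ₀ = -21500 cm⁻¹.
Low-spin: t₂g⁶ eg¹, orbital CFSE = -1.8Δ₀ = -48375 cm⁻¹; plus 1 excess pair × P = +15920 cm⁻¹; total -32455 cm⁻¹.
Thus E(LS) − E(HS) = -10955 cm⁻¹.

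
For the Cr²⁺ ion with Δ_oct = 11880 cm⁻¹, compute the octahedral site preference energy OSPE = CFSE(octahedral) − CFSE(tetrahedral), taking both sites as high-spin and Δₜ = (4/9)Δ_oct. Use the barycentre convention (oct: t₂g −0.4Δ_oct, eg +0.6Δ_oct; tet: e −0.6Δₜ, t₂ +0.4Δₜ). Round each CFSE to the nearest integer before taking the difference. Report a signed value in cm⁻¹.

-5016

Group 6 minus oxidation state +2 gives a d⁴ configuration for Cr²⁺.
In an octahedral site d⁴ (HS) is t₂g³ eg¹, giving CFSE(oct) = -0.6Δ_oct = -7128 cm⁻¹.
In a tetrahedral site the filling is e² t₂²: CFSE(tet) = -0.4Δₜ = -0.4 × (4/9)(11880) = -2112 cm⁻¹.
OSPE = -7128 − (-2112) = -5016 cm⁻¹.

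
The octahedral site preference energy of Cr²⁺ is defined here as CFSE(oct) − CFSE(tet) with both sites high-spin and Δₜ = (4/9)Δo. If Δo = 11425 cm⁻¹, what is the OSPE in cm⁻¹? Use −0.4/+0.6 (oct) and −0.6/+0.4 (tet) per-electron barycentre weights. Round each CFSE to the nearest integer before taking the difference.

Group 6 minus oxidation state +2 gives a d⁴ configuration for Cr²⁺.
In an octahedral site d⁴ (HS) is t2g^3 e_g^1, giving CFSE(oct) = -0.6Δo = -6855 cm⁻¹.
In a tetrahedral site the filling is e^2 t2^2: CFSE(tet) = -0.4Δₜ = -0.4 × (4/9)(11425) = -2031 cm⁻¹.
OSPE = -6855 − (-2031) = -4824 cm⁻¹.

-4824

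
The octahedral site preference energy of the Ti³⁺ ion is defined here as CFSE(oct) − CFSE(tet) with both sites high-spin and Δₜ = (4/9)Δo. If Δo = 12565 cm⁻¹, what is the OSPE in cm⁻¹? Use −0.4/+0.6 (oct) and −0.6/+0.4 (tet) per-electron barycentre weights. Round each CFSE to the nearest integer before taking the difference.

Ti³⁺: group 4, so d-count = 4 − 3 = 1.
Octahedral (high-spin): t2g^1 e_g^0, CFSE = 1(−0.4) + 0(+0.6) = -0.4Δo = -0.4 × 12565 = -5026 cm⁻¹.
Tetrahedral e^1 t2^0 gives -0.6Δₜ = -0.6 × (4/9) × 12565 = -3351 cm⁻¹.
Subtracting, OSPE = -5026 − (-3351) = -1675 cm⁻¹.

-1675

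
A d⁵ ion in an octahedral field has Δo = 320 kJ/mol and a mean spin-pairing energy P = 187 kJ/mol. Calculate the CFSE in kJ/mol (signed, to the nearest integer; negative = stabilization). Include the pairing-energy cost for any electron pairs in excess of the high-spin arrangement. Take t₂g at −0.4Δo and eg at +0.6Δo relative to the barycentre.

-266

Since Δo = 320 kJ/mol > P = 187 kJ/mol, the complex adopts the low-spin configuration.
That gives t₂g⁵ eg⁰.
Orbital CFSE = -2.0Δo = -2.0 × 320 = -640 kJ/mol.
Excess pairs vs high-spin: 2 − 0 = 2; pairing cost = +374 kJ/mol.
Net CFSE = -640 + 374 = -266 kJ/mol.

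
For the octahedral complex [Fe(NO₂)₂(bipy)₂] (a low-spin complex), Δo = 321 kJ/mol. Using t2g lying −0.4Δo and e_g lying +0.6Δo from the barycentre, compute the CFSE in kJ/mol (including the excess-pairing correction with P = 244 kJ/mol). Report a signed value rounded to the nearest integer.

-282

Ligand charges: 2×(-1) from NO₂⁻ and 2×(+0) from bipy sum to -2; with overall charge +0, Fe is +2.
Fe is in group 8, so Fe²⁺ is d⁶ (8 − 2 = 6).
The d⁶ electrons fill as t2g^6 e_g^0.
Orbital CFSE = 6(-0.4) + 0(0.6) = -2.4Δo = -2.4 × 321 = -770 kJ/mol.
Relative to high-spin t2g^4 e_g^2 (1 paired), the low-spin configuration has 2 additional pairs, contributing +2 × 244 = +488 kJ/mol.
Net CFSE = -770 + 488 = -282 kJ/mol.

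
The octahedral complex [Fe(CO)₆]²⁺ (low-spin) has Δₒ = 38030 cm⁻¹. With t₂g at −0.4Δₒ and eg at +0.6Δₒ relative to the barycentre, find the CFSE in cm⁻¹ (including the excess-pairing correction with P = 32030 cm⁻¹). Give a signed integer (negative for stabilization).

-27212

CO is neutral, so the +2 overall charge sits on Fe: oxidation state +2.
Group 8 minus oxidation state +2 gives a d⁶ configuration for Fe²⁺.
Configuration: t₂g⁶ eg⁰.
CFSE(orbital) = 6×(-0.4Δₒ) + 0×(0.6Δₒ) = -2.4Δₒ; with Δₒ = 38030 cm⁻¹ that is -91272 cm⁻¹.
High-spin d⁶ would be t₂g⁴ eg² with 1 pair; low-spin has 3, so 2 excess pairs cost +2P = +64060 cm⁻¹.
Net CFSE = -91272 + 64060 = -27212 cm⁻¹.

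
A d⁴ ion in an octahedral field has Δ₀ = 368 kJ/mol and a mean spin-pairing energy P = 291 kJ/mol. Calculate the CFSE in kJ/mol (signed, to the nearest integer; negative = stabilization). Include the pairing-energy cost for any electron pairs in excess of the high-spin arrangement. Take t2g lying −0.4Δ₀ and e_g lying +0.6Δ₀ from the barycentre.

Here Δ₀ > P (368 > 291), so the low-spin state is favoured.
Filling d⁴ accordingly: t2g^4 e_g^0.
Orbital CFSE = -1.6Δ₀ = -1.6 × 368 = -589 kJ/mol.
Excess pairs vs high-spin: 1 − 0 = 1; pairing cost = +291 kJ/mol.
Net CFSE = -589 + 291 = -298 kJ/mol.

-298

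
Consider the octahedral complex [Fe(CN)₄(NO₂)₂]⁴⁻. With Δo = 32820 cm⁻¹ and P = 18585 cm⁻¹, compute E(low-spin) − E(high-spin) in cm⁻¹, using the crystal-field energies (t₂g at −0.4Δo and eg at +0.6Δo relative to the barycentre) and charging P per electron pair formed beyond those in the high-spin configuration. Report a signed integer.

Ligand charges: 4×(-1) from CN⁻ and 2×(-1) from NO₂⁻ sum to -6; with overall charge -4, Fe is +2.
Fe is in group 8, so Fe²⁺ is d⁶ (8 − 2 = 6).
High-spin: t₂g⁴ eg², CFSE = -0.4Δo = -13128 cm⁻¹.
For low-spin the configuration is t₂g⁶ eg⁰: orbital energy -2.4 × 32820 = -78768 cm⁻¹, and 2 additional pairs relative to high-spin add 37170 cm⁻¹, giving -41598 cm⁻¹.
E(LS) − E(HS) = -41598 − (-13128) = -28470 cm⁻¹.

-28470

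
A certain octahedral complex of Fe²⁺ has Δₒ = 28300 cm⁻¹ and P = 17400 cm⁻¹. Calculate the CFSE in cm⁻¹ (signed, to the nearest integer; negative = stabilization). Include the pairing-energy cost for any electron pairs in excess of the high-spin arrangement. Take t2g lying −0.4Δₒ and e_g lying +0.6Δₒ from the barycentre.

Group 8 minus oxidation state +2 gives a d⁶ configuration for Fe²⁺.
Here Δₒ > P (28300 > 17400), so the low-spin state is favoured.
Filling d⁶ accordingly: t2g^6 e_g^0.
Orbital CFSE = -2.4Δₒ = -2.4 × 28300 = -67920 cm⁻¹.
Excess pairs vs high-spin: 3 − 1 = 2; pairing cost = +34800 cm⁻¹.
Net CFSE = -67920 + 34800 = -33120 cm⁻¹.

-33120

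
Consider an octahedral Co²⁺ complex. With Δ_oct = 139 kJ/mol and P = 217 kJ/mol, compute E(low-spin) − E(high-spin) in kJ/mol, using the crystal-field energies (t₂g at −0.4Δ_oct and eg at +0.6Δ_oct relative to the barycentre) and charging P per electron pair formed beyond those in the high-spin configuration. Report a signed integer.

Group 9 minus oxidation state +2 gives a d⁷ configuration for Co²⁺.
In the high-spin limit (t₂g⁵ eg²) the orbital term is -0.8Δ_oct = -111 kJ/mol, with no excess pairing.
For low-spin the configuration is t₂g⁶ eg¹: orbital energy -1.8 × 139 = -250 kJ/mol, and 1 additional pair relative to high-spin adds 217 kJ/mol, giving -33 kJ/mol.
Thus E(LS) − E(HS) = 78 kJ/mol.

78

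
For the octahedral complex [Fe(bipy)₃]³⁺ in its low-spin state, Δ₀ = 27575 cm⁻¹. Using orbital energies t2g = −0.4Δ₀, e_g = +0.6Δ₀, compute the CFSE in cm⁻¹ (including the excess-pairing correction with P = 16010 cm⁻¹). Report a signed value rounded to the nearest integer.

-23130

bipy is neutral, so the +3 overall charge sits on Fe: oxidation state +3.
Fe is in group 8, so Fe³⁺ is d⁵ (8 − 3 = 5).
Configuration: t2g^5 e_g^0.
The orbital stabilization is -2.0Δ₀ = -2.0 × 27575 = -55150 cm⁻¹.
High-spin d⁵ would be t2g^3 e_g^2 with 0 pairs; low-spin has 2, so 2 excess pairs cost +2P = +32020 cm⁻¹.
Combining: -55150 + 32020 = -23130 cm⁻¹.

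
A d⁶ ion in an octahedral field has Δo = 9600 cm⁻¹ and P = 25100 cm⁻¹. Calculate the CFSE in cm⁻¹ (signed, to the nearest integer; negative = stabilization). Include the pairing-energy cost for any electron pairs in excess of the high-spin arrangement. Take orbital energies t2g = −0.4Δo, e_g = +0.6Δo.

With Δo < P the complex is high-spin.
Configuration: t2g^4 e_g^2.
Orbital CFSE = -0.4Δo = -0.4 × 9600 = -3840 cm⁻¹.
High-spin has no excess pairs, so no pairing correction applies.

-3840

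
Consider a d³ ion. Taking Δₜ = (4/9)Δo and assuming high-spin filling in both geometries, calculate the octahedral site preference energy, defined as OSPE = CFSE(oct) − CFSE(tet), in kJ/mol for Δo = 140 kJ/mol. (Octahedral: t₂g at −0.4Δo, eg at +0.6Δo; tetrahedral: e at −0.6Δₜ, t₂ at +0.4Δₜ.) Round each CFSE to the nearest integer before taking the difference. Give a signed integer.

-118

Octahedral (high-spin): t2g^3 e_g^0, CFSE = 3(−0.4) + 0(+0.6) = -1.2Δo = -1.2 × 140 = -168 kJ/mol.
Tetrahedral: e^2 t2^1, CFSE = 2(−0.6) + 1(+0.4) = -0.8Δₜ = -0.8 × (4/9) × 140 = -50 kJ/mol.
OSPE = CFSE(oct) − CFSE(tet) = -168 − (-50) = -118 kJ/mol.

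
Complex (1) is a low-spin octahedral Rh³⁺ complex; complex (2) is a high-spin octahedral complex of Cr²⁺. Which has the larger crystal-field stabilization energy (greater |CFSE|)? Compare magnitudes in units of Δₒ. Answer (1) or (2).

(1): Rh is in group 9, so Rh³⁺ is d⁶ (9 − 3 = 6); t2g^6 e_g^0, CFSE = -2.4Δₒ.
(2): Group 6 minus oxidation state +2 gives a d⁴ configuration for Cr²⁺; t₂g³ eg¹, CFSE = -0.6Δₒ.
So (1) has the larger |CFSE|.

(1)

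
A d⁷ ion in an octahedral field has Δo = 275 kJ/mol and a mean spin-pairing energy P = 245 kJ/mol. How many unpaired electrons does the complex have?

1

With Δo > P the complex is low-spin.
Filling d⁷ accordingly: t₂g⁶ eg¹.
Unpaired electrons: 1.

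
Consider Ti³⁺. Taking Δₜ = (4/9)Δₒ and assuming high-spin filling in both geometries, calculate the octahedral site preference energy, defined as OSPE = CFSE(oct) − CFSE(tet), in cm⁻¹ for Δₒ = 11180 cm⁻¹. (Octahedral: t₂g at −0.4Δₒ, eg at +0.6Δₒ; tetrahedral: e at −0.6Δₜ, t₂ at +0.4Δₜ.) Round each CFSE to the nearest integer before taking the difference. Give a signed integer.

Group 4 minus oxidation state +3 gives a d¹ configuration for Ti³⁺.
Octahedral high-spin t₂g¹ eg⁰: CFSE = -0.4 × 11180 = -4472 cm⁻¹.
Tetrahedral e¹ t₂⁰ gives -0.6Δₜ = -0.6 × (4/9) × 11180 = -2981 cm⁻¹.
OSPE = CFSE(oct) − CFSE(tet) = -4472 − (-2981) = -1491 cm⁻¹.

-1491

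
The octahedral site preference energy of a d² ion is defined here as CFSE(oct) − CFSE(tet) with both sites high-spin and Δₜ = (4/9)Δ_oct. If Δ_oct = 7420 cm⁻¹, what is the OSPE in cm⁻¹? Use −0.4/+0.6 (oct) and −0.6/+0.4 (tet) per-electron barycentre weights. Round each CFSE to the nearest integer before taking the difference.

Octahedral (high-spin): t2g^2 e_g^0, CFSE = 2(−0.4) + 0(+0.6) = -0.8Δ_oct = -0.8 × 7420 = -5936 cm⁻¹.
In a tetrahedral site the filling is e^2 t2^0: CFSE(tet) = -1.2Δₜ = -1.2 × (4/9)(7420) = -3957 cm⁻¹.
Subtracting, OSPE = -5936 − (-3957) = -1979 cm⁻¹.

-1979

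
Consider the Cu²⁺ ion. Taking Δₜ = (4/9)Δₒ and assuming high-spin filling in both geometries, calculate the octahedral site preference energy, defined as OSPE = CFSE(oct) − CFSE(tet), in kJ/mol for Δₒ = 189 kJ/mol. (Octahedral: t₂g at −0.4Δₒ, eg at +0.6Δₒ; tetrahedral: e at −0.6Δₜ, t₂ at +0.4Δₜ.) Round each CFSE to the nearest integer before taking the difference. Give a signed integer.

-79

Cu is in group 11, so Cu²⁺ is d⁹ (11 − 2 = 9).
Octahedral high-spin t2g^6 e_g^3: CFSE = -0.6 × 189 = -113 kJ/mol.
Tetrahedral: e^4 t2^5, CFSE = 4(−0.6) + 5(+0.4) = -0.4Δₜ = -0.4 × (4/9) × 189 = -34 kJ/mol.
Subtracting, OSPE = -113 − (-34) = -79 kJ/mol.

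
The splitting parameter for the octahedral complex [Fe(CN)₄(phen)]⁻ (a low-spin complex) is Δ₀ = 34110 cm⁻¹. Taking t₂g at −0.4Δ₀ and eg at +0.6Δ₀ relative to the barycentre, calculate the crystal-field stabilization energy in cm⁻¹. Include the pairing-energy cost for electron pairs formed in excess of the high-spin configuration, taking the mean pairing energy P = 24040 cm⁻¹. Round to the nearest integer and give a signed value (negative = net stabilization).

-20140

Ligand charges: 4×(-1) from CN⁻ and 1×(+0) from phen sum to -4; with overall charge -1, Fe is +3.
Fe sits in group 8; removing 3 electrons leaves Fe³⁺ with 8 − 3 = 5 d electrons.
The d⁵ electrons fill as t₂g⁵ eg⁰.
Orbital CFSE = 5(-0.4) + 0(0.6) = -2.0Δ₀ = -2.0 × 34110 = -68220 cm⁻¹.
Relative to high-spin t₂g³ eg² (0 paired), the low-spin configuration has 2 additional pairs, contributing +2 × 24040 = +48080 cm⁻¹.
Net CFSE = -68220 + 48080 = -20140 cm⁻¹.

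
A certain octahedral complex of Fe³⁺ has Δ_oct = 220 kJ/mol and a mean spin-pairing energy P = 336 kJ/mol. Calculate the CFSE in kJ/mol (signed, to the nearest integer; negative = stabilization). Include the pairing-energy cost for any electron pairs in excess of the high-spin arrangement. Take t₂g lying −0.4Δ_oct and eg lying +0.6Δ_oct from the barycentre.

Fe is in group 8, so Fe³⁺ is d⁵ (8 − 3 = 5).
With Δ_oct < P the complex is high-spin.
That gives t₂g³ eg².
Orbital CFSE = 0.0Δ_oct = 0.0 × 220 = 0 kJ/mol.
High-spin has no excess pairs, so no pairing correction applies.

0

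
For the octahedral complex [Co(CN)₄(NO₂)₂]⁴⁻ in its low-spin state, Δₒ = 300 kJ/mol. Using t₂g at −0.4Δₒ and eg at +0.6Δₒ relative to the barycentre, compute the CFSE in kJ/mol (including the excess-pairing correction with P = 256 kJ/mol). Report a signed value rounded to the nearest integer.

-284

Ligand charges: 4×(-1) from CN⁻ and 2×(-1) from NO₂⁻ sum to -6; with overall charge -4, Co is +2.
Group 9 minus oxidation state +2 gives a d⁷ configuration for Co²⁺.
Electron filling gives t₂g⁶ eg¹.
CFSE(orbital) = 6×(-0.4Δₒ) + 1×(0.6Δₒ) = -1.8Δₒ; with Δₒ = 300 kJ/mol that is -540 kJ/mol.
Pairing penalty: 3 pairs vs 2 in the high-spin reference → 1 extra × P = 256 kJ/mol.
Overall CFSE = -540 + 256 = -284 kJ/mol.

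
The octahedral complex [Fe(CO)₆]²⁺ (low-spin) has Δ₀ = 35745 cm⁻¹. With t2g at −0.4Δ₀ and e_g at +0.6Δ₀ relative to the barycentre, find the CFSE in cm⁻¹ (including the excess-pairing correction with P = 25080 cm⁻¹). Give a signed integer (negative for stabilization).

CO is neutral, so the +2 overall charge sits on Fe: oxidation state +2.
Fe sits in group 8; removing 2 electrons leaves Fe²⁺ with 8 − 2 = 6 d electrons.
Configuration: t2g^6 e_g^0.
CFSE(orbital) = 6×(-0.4Δ₀) + 0×(0.6Δ₀) = -2.4Δ₀; with Δ₀ = 35745 cm⁻¹ that is -85788 cm⁻¹.
Relative to high-spin t2g^4 e_g^2 (1 paired), the low-spin configuration has 2 additional pairs, contributing +2 × 25080 = +50160 cm⁻¹.
Combining: -85788 + 50160 = -35628 cm⁻¹.

-35628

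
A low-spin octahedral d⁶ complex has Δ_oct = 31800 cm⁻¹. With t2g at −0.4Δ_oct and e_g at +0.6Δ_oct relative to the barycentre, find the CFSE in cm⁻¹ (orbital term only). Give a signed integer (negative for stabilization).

Configuration: t2g^6 e_g^0.
Orbital CFSE = 6(-0.4) + 0(0.6) = -2.4Δ_oct = -2.4 × 31800 = -76320 cm⁻¹.

-76320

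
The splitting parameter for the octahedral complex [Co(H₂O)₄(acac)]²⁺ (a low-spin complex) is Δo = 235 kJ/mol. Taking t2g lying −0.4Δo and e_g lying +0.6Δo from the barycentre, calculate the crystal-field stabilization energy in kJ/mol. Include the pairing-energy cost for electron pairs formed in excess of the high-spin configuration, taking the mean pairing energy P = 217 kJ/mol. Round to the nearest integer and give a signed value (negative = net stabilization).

-130

Ligand charges: 4×(+0) from H₂O and 1×(-1) from acac⁻ sum to -1; with overall charge +2, Co is +3.
Co sits in group 9; removing 3 electrons leaves Co³⁺ with 9 − 3 = 6 d electrons.
The d⁶ electrons fill as t2g^6 e_g^0.
The orbital stabilization is -2.4Δo = -2.4 × 235 = -564 kJ/mol.
Relative to high-spin t2g^4 e_g^2 (1 paired), the low-spin configuration has 2 additional pairs, contributing +2 × 217 = +434 kJ/mol.
Net CFSE = -564 + 434 = -130 kJ/mol.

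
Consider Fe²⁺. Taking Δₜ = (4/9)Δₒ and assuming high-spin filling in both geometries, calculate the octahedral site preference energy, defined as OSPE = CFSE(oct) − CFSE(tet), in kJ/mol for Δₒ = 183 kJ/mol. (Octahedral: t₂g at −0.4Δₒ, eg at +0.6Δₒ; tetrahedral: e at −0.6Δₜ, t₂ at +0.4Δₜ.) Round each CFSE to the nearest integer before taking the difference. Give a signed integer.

-24

Fe²⁺: group 8, so d-count = 8 − 2 = 6.
In an octahedral site d⁶ (HS) is t₂g⁴ eg², giving CFSE(oct) = -0.4Δₒ = -73 kJ/mol.
Tetrahedral e³ t₂³ gives -0.6Δₜ = -0.6 × (4/9) × 183 = -49 kJ/mol.
Subtracting, OSPE = -73 − (-49) = -24 kJ/mol.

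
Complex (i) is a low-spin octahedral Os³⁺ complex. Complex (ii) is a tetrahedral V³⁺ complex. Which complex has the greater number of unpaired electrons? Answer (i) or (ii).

(ii)

(i): Os is in group 8, so Os³⁺ is d⁵ (8 − 3 = 5); t2g^5 e_g^0 → 1 unpaired.
(ii): V³⁺: group 5, so d-count = 5 − 3 = 2; Tetrahedral splitting is small, so the complex is high-spin; e² t₂⁰ → 2 unpaired.
So (ii) has more unpaired electrons.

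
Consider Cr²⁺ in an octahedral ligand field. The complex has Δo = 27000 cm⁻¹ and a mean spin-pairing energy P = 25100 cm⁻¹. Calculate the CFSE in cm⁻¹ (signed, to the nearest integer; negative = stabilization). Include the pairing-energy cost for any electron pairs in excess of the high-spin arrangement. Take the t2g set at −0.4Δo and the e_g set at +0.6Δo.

Group 6 minus oxidation state +2 gives a d⁴ configuration for Cr²⁺.
Since Δo = 27000 cm⁻¹ > P = 25100 cm⁻¹, the complex adopts the low-spin configuration.
Filling d⁴ accordingly: t2g^4 e_g^0.
Orbital CFSE = -1.6Δo = -1.6 × 27000 = -43200 cm⁻¹.
Excess pairs vs high-spin: 1 − 0 = 1; pairing cost = +25100 cm⁻¹.
Net CFSE = -43200 + 25100 = -18100 cm⁻¹.

-18100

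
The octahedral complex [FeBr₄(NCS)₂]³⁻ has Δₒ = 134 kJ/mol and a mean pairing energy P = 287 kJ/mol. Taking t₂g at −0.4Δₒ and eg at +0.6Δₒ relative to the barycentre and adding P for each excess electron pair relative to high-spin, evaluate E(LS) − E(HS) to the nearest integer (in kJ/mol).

306

Ligand charges: 4×(-1) from Br⁻ and 2×(-1) from NCS⁻ sum to -6; with overall charge -3, Fe is +3.
Group 8 minus oxidation state +3 gives a d⁵ configuration for Fe³⁺.
In the high-spin limit (t₂g³ eg²) the orbital term is 0.0Δₒ = 0 kJ/mol, with no excess pairing.
Low-spin: t₂g⁵ eg⁰, orbital CFSE = -2.0Δₒ = -268 kJ/mol; plus 2 excess pairs × P = +574 kJ/mol; total 306 kJ/mol.
The difference is 306 − (0) = 306 kJ/mol, so high-spin lies lower.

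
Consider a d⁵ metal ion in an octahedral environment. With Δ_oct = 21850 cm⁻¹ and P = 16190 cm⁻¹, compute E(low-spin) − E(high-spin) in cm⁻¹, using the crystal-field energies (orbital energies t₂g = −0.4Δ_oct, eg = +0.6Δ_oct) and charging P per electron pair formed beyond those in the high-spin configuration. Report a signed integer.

-11320

High-spin d⁵ fills as t₂g³ eg² with CFSE 3(−0.4) + 2(+0.6) = 0.0Δ_oct = 0 cm⁻¹.
Low-spin t₂g⁵ eg⁰ gives -2.0Δ_oct = -43700 cm⁻¹, but forming 2 extra pairs costs 2P = 32380 cm⁻¹, so E(LS) = -43700 + 32380 = -11320 cm⁻¹.
Thus E(LS) − E(HS) = -11320 cm⁻¹.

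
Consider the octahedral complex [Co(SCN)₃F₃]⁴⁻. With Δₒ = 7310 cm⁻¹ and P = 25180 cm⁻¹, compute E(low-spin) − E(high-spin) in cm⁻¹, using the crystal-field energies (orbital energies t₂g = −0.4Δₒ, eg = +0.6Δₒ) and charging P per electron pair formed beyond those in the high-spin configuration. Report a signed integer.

Ligand charges: 3×(-1) from SCN⁻ and 3×(-1) from F⁻ sum to -6; with overall charge -4, Co is +2.
Co is in group 9, so Co²⁺ is d⁷ (9 − 2 = 7).
High-spin: t₂g⁵ eg², CFSE = -0.8Δₒ = -5848 cm⁻¹.
For low-spin the configuration is t₂g⁶ eg¹: orbital energy -1.8 × 7310 = -13158 cm⁻¹, and 1 additional pair relative to high-spin adds 25180 cm⁻¹, giving 12022 cm⁻¹.
Thus E(LS) − E(HS) = 17870 cm⁻¹.

17870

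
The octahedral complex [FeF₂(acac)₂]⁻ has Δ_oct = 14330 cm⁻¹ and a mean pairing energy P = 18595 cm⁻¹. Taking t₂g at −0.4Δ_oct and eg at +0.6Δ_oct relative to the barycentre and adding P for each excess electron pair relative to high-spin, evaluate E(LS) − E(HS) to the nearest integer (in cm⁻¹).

8530

Ligand charges: 2×(-1) from F⁻ and 2×(-1) from acac⁻ sum to -4; with overall charge -1, Fe is +3.
Fe is in group 8, so Fe³⁺ is d⁵ (8 − 3 = 5).
High-spin: t₂g³ eg², CFSE = 0.0Δ_oct = 0 cm⁻¹.
Low-spin: t₂g⁵ eg⁰, orbital CFSE = -2.0Δ_oct = -28660 cm⁻¹; plus 2 excess pairs × P = +37190 cm⁻¹; total 8530 cm⁻¹.
Thus E(LS) − E(HS) = 8530 cm⁻¹.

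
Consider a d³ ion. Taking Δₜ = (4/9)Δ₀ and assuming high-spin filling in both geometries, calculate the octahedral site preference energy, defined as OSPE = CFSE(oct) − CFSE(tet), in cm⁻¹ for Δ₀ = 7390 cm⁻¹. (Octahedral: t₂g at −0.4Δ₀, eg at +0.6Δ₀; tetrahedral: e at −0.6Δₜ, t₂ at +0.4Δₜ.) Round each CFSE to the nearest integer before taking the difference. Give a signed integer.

Octahedral (high-spin): t2g^3 e_g^0, CFSE = 3(−0.4) + 0(+0.6) = -1.2Δ₀ = -1.2 × 7390 = -8868 cm⁻¹.
Tetrahedral: e^2 t2^1, CFSE = 2(−0.6) + 1(+0.4) = -0.8Δₜ = -0.8 × (4/9) × 7390 = -2628 cm⁻¹.
OSPE = -8868 − (-2628) = -6240 cm⁻¹.

-6240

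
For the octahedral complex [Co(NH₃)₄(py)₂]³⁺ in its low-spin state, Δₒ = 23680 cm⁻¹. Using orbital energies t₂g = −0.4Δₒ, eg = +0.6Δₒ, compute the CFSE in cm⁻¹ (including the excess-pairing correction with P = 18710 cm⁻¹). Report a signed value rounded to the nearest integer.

-19412

Ligand charges: 4×(+0) from NH₃ and 2×(+0) from py sum to +0; with overall charge +3, Co is +3.
Co sits in group 9; removing 3 electrons leaves Co³⁺ with 9 − 3 = 6 d electrons.
Configuration: t₂g⁶ eg⁰.
Orbital CFSE = 6(-0.4) + 0(0.6) = -2.4Δₒ = -2.4 × 23680 = -56832 cm⁻¹.
Pairing penalty: 3 pairs vs 1 in the high-spin reference → 2 extra × P = 37420 cm⁻¹.
Combining: -56832 + 37420 = -19412 cm⁻¹.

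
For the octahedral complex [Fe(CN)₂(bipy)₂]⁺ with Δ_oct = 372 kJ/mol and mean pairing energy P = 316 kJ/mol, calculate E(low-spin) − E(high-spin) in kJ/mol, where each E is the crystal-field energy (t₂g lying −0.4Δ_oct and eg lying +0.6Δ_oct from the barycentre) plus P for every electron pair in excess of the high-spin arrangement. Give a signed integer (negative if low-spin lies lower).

-112

Ligand charges: 2×(-1) from CN⁻ and 2×(+0) from bipy sum to -2; with overall charge +1, Fe is +3.
Fe sits in group 8; removing 3 electrons leaves Fe³⁺ with 8 − 3 = 5 d electrons.
In the high-spin limit (t₂g³ eg²) the orbital term is 0.0Δ_oct = 0 kJ/mol, with no excess pairing.
For low-spin the configuration is t₂g⁵ eg⁰: orbital energy -2.0 × 372 = -744 kJ/mol, and 2 additional pairs relative to high-spin add 632 kJ/mol, giving -112 kJ/mol.
Thus E(LS) − E(HS) = -112 kJ/mol.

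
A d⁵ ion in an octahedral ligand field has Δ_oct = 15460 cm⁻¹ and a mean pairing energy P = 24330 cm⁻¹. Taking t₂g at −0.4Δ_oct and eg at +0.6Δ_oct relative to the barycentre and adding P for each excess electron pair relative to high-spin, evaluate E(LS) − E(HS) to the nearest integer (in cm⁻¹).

17740

In the high-spin limit (t₂g³ eg²) the orbital term is 0.0Δ_oct = 0 cm⁻¹, with no excess pairing.
Low-spin t₂g⁵ eg⁰ gives -2.0Δ_oct = -30920 cm⁻¹, but forming 2 extra pairs costs 2P = 48660 cm⁻¹, so E(LS) = -30920 + 48660 = 17740 cm⁻¹.
Thus E(LS) − E(HS) = 17740 cm⁻¹.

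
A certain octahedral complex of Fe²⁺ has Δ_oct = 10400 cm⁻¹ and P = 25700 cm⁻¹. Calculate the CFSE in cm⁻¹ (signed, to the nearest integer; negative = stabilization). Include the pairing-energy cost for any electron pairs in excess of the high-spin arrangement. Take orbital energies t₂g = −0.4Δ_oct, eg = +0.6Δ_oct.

Fe sits in group 8; removing 2 electrons leaves Fe²⁺ with 8 − 2 = 6 d electrons.
Here Δ_oct < P (10400 < 25700), so the high-spin state is favoured.
That gives t₂g⁴ eg².
Orbital CFSE = -0.4Δ_oct = -0.4 × 10400 = -4160 cm⁻¹.
High-spin has no excess pairs, so no pairing correction applies.

-4160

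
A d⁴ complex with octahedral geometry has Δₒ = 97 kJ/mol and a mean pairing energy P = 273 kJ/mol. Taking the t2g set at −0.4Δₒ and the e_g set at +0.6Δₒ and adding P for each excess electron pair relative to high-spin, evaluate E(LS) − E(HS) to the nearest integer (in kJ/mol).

High-spin: t2g^3 e_g^1, CFSE = -0.6Δₒ = -58 kJ/mol.
Low-spin t2g^4 e_g^0 gives -1.6Δₒ = -155 kJ/mol, but forming 1 extra pair costs 1P = 273 kJ/mol, so E(LS) = -155 + 273 = 118 kJ/mol.
E(LS) − E(HS) = 118 − (-58) = 176 kJ/mol.

176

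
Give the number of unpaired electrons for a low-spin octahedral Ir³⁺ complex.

0

Ir³⁺: group 9, so d-count = 9 − 3 = 6.
Configuration: t₂g⁶ eg⁰, giving 0 unpaired electrons.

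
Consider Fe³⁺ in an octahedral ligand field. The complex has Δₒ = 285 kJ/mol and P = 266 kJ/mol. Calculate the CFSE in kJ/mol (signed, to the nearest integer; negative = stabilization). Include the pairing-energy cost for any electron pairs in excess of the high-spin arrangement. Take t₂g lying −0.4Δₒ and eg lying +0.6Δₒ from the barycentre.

Fe is in group 8, so Fe³⁺ is d⁵ (8 − 3 = 5).
Since Δₒ = 285 kJ/mol > P = 266 kJ/mol, the complex adopts the low-spin configuration.
That gives t₂g⁵ eg⁰.
Orbital CFSE = -2.0Δₒ = -2.0 × 285 = -570 kJ/mol.
Excess pairs vs high-spin: 2 − 0 = 2; pairing cost = +532 kJ/mol.
Net CFSE = -570 + 532 = -38 kJ/mol.

-38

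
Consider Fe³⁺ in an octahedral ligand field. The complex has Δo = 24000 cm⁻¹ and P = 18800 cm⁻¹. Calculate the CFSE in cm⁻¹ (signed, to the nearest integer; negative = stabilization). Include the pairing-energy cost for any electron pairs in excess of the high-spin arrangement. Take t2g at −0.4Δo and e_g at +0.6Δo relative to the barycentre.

-10400

Fe³⁺: group 8, so d-count = 8 − 3 = 5.
Since Δo = 24000 cm⁻¹ > P = 18800 cm⁻¹, the complex adopts the low-spin configuration.
Configuration: t2g^5 e_g^0.
Orbital CFSE = -2.0Δo = -2.0 × 24000 = -48000 cm⁻¹.
Excess pairs vs high-spin: 2 − 0 = 2; pairing cost = +37600 cm⁻¹.
Net CFSE = -48000 + 37600 = -10400 cm⁻¹.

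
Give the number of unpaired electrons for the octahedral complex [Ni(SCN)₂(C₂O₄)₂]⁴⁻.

2

Ligand charges: 2×(-1) from SCN⁻ and 2×(-2) from C₂O₄²⁻ sum to -6; with overall charge -4, Ni is +2.
Group 10 minus oxidation state +2 gives a d⁸ configuration for Ni²⁺.
Configuration: t₂g⁶ eg², giving 2 unpaired electrons.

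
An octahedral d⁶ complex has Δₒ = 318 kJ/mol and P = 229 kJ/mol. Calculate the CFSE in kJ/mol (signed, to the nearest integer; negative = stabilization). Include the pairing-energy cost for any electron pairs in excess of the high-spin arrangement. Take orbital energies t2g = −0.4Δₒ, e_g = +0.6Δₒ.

Δₒ > P, so pairing is preferred: the ground state is low-spin.
Configuration: t2g^6 e_g^0.
Orbital CFSE = -2.4Δₒ = -2.4 × 318 = -763 kJ/mol.
Excess pairs vs high-spin: 3 − 1 = 2; pairing cost = +458 kJ/mol.
Net CFSE = -763 + 458 = -305 kJ/mol.

-305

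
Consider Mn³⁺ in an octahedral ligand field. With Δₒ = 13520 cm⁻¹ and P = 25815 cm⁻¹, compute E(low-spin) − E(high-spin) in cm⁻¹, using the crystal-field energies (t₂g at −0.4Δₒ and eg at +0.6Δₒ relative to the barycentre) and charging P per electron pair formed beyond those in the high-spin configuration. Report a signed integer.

Mn is in group 7, so Mn³⁺ is d⁴ (7 − 3 = 4).
In the high-spin limit (t₂g³ eg¹) the orbital term is -0.6Δₒ = -8112 cm⁻¹, with no excess pairing.
Low-spin: t₂g⁴ eg⁰, orbital CFSE = -1.6Δₒ = -21632 cm⁻¹; plus 1 excess pair × P = +25815 cm⁻¹; total 4183 cm⁻¹.
Thus E(LS) − E(HS) = 12295 cm⁻¹.

12295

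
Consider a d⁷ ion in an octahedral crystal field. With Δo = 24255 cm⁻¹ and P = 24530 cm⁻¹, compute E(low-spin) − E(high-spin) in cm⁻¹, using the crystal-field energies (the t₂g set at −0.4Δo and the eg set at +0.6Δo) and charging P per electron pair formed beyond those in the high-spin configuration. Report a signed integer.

High-spin: t₂g⁵ eg², CFSE = -0.8Δo = -19404 cm⁻¹.
For low-spin the configuration is t₂g⁶ eg¹: orbital energy -1.8 × 24255 = -43659 cm⁻¹, and 1 additional pair relative to high-spin adds 24530 cm⁻¹, giving -19129 cm⁻¹.
Thus E(LS) − E(HS) = 275 cm⁻¹.

275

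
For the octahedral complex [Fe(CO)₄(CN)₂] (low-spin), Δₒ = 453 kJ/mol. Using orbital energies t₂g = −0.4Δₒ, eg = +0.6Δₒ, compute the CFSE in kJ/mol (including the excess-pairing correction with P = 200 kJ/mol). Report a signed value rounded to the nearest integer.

-687

Ligand charges: 4×(+0) from CO and 2×(-1) from CN⁻ sum to -2; with overall charge +0, Fe is +2.
Fe²⁺: group 8, so d-count = 8 − 2 = 6.
Electron filling gives t₂g⁶ eg⁰.
The orbital stabilization is -2.4Δₒ = -2.4 × 453 = -1087 kJ/mol.
High-spin d⁶ would be t₂g⁴ eg² with 1 pair; low-spin has 3, so 2 excess pairs cost +2P = +400 kJ/mol.
Combining: -1087 + 400 = -687 kJ/mol.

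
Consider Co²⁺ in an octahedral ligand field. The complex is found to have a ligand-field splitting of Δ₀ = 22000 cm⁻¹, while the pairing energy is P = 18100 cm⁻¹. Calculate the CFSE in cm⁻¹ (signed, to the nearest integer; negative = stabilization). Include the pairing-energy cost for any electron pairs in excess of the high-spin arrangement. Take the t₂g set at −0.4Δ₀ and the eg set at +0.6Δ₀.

Co²⁺: group 9, so d-count = 9 − 2 = 7.
Here Δ₀ > P (22000 > 18100), so the low-spin state is favoured.
That gives t₂g⁶ eg¹.
Orbital CFSE = -1.8Δ₀ = -1.8 × 22000 = -39600 cm⁻¹.
Excess pairs vs high-spin: 3 − 2 = 1; pairing cost = +18100 cm⁻¹.
Net CFSE = -39600 + 18100 = -21500 cm⁻¹.

-21500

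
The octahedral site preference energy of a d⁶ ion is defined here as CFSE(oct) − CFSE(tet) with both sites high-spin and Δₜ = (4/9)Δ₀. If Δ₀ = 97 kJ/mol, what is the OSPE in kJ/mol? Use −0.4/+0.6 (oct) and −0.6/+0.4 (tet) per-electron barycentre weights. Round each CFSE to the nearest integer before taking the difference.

Octahedral high-spin t₂g⁴ eg²: CFSE = -0.4 × 97 = -39 kJ/mol.
Tetrahedral: e³ t₂³, CFSE = 3(−0.6) + 3(+0.4) = -0.6Δₜ = -0.6 × (4/9) × 97 = -26 kJ/mol.
OSPE = CFSE(oct) − CFSE(tet) = -39 − (-26) = -13 kJ/mol.

-13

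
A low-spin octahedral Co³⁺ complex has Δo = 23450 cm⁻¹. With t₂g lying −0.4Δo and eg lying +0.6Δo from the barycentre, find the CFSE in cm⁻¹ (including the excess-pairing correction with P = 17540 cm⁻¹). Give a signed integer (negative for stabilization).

Group 9 minus oxidation state +3 gives a d⁶ configuration for Co³⁺.
The d⁶ electrons fill as t₂g⁶ eg⁰.
Orbital CFSE = 6(-0.4) + 0(0.6) = -2.4Δo = -2.4 × 23450 = -56280 cm⁻¹.
High-spin d⁶ would be t₂g⁴ eg² with 1 pair; low-spin has 3, so 2 excess pairs cost +2P = +35080 cm⁻¹.
Combining: -56280 + 35080 = -21200 cm⁻¹.

-21200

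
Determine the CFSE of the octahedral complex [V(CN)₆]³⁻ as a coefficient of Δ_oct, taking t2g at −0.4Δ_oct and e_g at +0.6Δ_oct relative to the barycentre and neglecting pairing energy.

Each CN⁻ contributes -1; 6 × (-1) = -6. With overall charge -3, V is in the +3 oxidation state.
V³⁺: group 5, so d-count = 5 − 3 = 2.
Configuration: t2g^2 e_g^0.
CFSE = 2(-0.4Δ_oct) + 0(0.6Δ_oct) = -0.8Δ_oct + 0.0Δ_oct = -0.8Δ_oct.

-0.8 Δ_oct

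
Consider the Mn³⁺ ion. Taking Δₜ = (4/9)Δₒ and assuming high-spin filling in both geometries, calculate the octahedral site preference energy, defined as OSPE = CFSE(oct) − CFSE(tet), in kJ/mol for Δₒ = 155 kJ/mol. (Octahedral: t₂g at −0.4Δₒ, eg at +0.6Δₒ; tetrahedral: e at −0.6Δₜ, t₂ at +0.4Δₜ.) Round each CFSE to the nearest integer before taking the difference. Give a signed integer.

-65

Mn sits in group 7; removing 3 electrons leaves Mn³⁺ with 7 − 3 = 4 d electrons.
Octahedral (high-spin): t₂g³ eg¹, CFSE = 3(−0.4) + 1(+0.6) = -0.6Δₒ = -0.6 × 155 = -93 kJ/mol.
Tetrahedral: e² t₂², CFSE = 2(−0.6) + 2(+0.4) = -0.4Δₜ = -0.4 × (4/9) × 155 = -28 kJ/mol.
Subtracting, OSPE = -93 − (-28) = -65 kJ/mol.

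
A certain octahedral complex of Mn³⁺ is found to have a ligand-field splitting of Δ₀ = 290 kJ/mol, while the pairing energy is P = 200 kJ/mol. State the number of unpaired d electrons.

Mn sits in group 7; removing 3 electrons leaves Mn³⁺ with 7 − 3 = 4 d electrons.
Since Δ₀ = 290 kJ/mol > P = 200 kJ/mol, the complex adopts the low-spin configuration.
That gives t₂g⁴ eg⁰.
Unpaired electrons: 2.

2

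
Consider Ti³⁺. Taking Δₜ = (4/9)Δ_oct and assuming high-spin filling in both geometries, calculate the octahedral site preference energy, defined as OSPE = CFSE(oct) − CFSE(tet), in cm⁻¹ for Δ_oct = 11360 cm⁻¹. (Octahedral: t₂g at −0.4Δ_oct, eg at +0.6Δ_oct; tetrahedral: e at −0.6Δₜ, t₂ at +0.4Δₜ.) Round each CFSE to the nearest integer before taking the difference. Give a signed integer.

-1515

Ti³⁺: group 4, so d-count = 4 − 3 = 1.
Octahedral high-spin t2g^1 e_g^0: CFSE = -0.4 × 11360 = -4544 cm⁻¹.
Tetrahedral e^1 t2^0 gives -0.6Δₜ = -0.6 × (4/9) × 11360 = -3029 cm⁻¹.
OSPE = -4544 − (-3029) = -1515 cm⁻¹.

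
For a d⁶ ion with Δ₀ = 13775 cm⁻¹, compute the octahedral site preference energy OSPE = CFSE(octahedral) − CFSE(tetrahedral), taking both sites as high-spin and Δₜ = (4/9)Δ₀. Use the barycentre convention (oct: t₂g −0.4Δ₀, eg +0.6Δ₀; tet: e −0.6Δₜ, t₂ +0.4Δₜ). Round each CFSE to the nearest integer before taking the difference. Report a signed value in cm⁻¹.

In an octahedral site d⁶ (HS) is t₂g⁴ eg², giving CFSE(oct) = -0.4Δ₀ = -5510 cm⁻¹.
Tetrahedral: e³ t₂³, CFSE = 3(−0.6) + 3(+0.4) = -0.6Δₜ = -0.6 × (4/9) × 13775 = -3673 cm⁻¹.
OSPE = -5510 − (-3673) = -1837 cm⁻¹.

-1837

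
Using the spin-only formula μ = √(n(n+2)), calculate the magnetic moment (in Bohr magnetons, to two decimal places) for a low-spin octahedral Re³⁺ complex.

2.83 Bohr magnetons

Re sits in group 7; removing 3 electrons leaves Re³⁺ with 7 − 3 = 4 d electrons.
Configuration: t₂g⁴ eg⁰ → 2 unpaired electrons.
μ(spin-only) = √[2(2+2)] = √8 ≈ 2.83 Bohr magnetons.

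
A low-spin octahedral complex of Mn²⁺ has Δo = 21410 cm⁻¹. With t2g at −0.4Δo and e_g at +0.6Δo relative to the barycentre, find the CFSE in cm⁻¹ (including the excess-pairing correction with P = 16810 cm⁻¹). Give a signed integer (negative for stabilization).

Mn sits in group 7; removing 2 electrons leaves Mn²⁺ with 7 − 2 = 5 d electrons.
Electron filling gives t2g^5 e_g^0.
The orbital stabilization is -2.0Δo = -2.0 × 21410 = -42820 cm⁻¹.
High-spin d⁵ would be t2g^3 e_g^2 with 0 pairs; low-spin has 2, so 2 excess pairs cost +2P = +33620 cm⁻¹.
Net CFSE = -42820 + 33620 = -9200 cm⁻¹.

-9200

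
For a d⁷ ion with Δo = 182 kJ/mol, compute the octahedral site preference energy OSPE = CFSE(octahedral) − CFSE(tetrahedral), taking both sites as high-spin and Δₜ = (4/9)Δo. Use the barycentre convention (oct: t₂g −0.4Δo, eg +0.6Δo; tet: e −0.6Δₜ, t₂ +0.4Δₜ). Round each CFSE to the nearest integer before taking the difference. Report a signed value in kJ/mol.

-49

In an octahedral site d⁷ (HS) is t2g^5 e_g^2, giving CFSE(oct) = -0.8Δo = -146 kJ/mol.
In a tetrahedral site the filling is e^4 t2^3: CFSE(tet) = -1.2Δₜ = -1.2 × (4/9)(182) = -97 kJ/mol.
Subtracting, OSPE = -146 − (-97) = -49 kJ/mol.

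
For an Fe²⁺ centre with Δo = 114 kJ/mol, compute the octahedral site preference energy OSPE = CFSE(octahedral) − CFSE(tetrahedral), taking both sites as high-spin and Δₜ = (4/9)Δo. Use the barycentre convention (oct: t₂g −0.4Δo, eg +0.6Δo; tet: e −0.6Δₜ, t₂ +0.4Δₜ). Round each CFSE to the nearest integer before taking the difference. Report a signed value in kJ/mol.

-16

Fe sits in group 8; removing 2 electrons leaves Fe²⁺ with 8 − 2 = 6 d electrons.
In an octahedral site d⁶ (HS) is t₂g⁴ eg², giving CFSE(oct) = -0.4Δo = -46 kJ/mol.
In a tetrahedral site the filling is e³ t₂³: CFSE(tet) = -0.6Δₜ = -0.6 × (4/9)(114) = -30 kJ/mol.
OSPE = -46 − (-30) = -16 kJ/mol.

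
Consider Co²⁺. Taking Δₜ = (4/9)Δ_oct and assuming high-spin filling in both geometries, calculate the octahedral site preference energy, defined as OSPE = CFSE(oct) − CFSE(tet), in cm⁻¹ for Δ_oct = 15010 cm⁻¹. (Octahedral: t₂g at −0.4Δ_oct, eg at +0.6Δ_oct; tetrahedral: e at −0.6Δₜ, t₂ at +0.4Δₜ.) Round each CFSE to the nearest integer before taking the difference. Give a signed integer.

-4003

Co²⁺: group 9, so d-count = 9 − 2 = 7.
In an octahedral site d⁷ (HS) is t2g^5 e_g^2, giving CFSE(oct) = -0.8Δ_oct = -12008 cm⁻¹.
In a tetrahedral site the filling is e^4 t2^3: CFSE(tet) = -1.2Δₜ = -1.2 × (4/9)(15010) = -8005 cm⁻¹.
OSPE = -12008 − (-8005) = -4003 cm⁻¹.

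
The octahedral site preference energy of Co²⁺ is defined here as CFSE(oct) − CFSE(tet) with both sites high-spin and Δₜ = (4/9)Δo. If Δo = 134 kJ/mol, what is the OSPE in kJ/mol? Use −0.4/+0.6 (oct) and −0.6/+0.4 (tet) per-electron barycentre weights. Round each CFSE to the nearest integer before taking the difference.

-36

Co²⁺: group 9, so d-count = 9 − 2 = 7.
In an octahedral site d⁷ (HS) is t₂g⁵ eg², giving CFSE(oct) = -0.8Δo = -107 kJ/mol.
Tetrahedral e⁴ t₂³ gives -1.2Δₜ = -1.2 × (4/9) × 134 = -71 kJ/mol.
OSPE = CFSE(oct) − CFSE(tet) = -107 − (-71) = -36 kJ/mol.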